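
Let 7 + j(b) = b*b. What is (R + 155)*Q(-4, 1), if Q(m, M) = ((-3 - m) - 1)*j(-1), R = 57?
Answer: 0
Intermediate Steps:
j(b) = -7 + b² (j(b) = -7 + b*b = -7 + b²)
Q(m, M) = 24 + 6*m (Q(m, M) = ((-3 - m) - 1)*(-7 + (-1)²) = (-4 - m)*(-7 + 1) = (-4 - m)*(-6) = 24 + 6*m)
(R + 155)*Q(-4, 1) = (57 + 155)*(24 + 6*(-4)) = 212*(24 - 24) = 212*0 = 0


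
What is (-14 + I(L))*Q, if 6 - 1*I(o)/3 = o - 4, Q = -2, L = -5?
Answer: -62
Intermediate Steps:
I(o) = 30 - 3*o (I(o) = 18 - 3*(o - 4) = 18 - 3*(-4 + o) = 18 + (12 - 3*o) = 30 - 3*o)
(-14 + I(L))*Q = (-14 + (30 - 3*(-5)))*(-2) = (-14 + (30 + 15))*(-2) = (-14 + 45)*(-2) = 31*(-2) = -62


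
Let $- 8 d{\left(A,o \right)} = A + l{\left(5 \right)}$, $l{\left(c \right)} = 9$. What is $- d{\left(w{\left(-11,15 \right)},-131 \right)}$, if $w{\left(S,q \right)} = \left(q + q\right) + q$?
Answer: $\frac{27}{4} \approx 6.75$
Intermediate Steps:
$w{\left(S,q \right)} = 3 q$ ($w{\left(S,q \right)} = 2 q + q = 3 q$)
$d{\left(A,o \right)} = - \frac{9}{8} - \frac{A}{8}$ ($d{\left(A,o \right)} = - \frac{A + 9}{8} = - \frac{9 + A}{8} = - \frac{9}{8} - \frac{A}{8}$)
$- d{\left(w{\left(-11,15 \right)},-131 \right)} = - (- \frac{9}{8} - \frac{3 \cdot 15}{8}) = - (- \frac{9}{8} - \frac{45}{8}) = \left(-1\right) \left(- \frac{27}{4}\right) = \frac{27}{4}$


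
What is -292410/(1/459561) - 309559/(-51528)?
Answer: -6924344594701721/51528 ≈ -1.3438e+11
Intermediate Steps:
-292410/(1/459561) - 309559/(-51528) = -292410/1/459561 - 309559*(-1/51528) = -292410*459561 + 309559/51528 = -134380232010 + 309559/51528 = -6924344594701721/51528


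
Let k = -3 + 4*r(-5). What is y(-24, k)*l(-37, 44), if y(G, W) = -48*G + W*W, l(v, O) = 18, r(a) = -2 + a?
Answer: 38034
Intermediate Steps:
k = -31 (k = -3 + 4*(-2 - 5) = -3 + 4*(-7) = -3 - 28 = -31)
y(G, W) = W² - 48*G (y(G, W) = -48*G + W² = W² - 48*G)
y(-24, k)*l(-37, 44) = ((-31)² - 48*(-24))*18 = (961 + 1152)*18 = 2113*18 = 38034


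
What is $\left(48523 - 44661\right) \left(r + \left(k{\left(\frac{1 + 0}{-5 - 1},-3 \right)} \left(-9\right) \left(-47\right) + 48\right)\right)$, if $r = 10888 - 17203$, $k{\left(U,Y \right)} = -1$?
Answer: $-25836780$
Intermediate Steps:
$r = -6315$ ($r = 10888 - 17203 = -6315$)
$\left(48523 - 44661\right) \left(r + \left(k{\left(\frac{1 + 0}{-5 - 1},-3 \right)} \left(-9\right) \left(-47\right) + 48\right)\right) = \left(48523 - 44661\right) \left(-6315 + \left(\left(-1\right) \left(-9\right) \left(-47\right) + 48\right)\right) = 3862 \left(-6315 + \left(9 \left(-47\right) + 48\right)\right) = 3862 \left(-6315 + \left(-423 + 48\right)\right) = 3862 \left(-6315 - 375\right) = 3862 \left(-6690\right) = -25836780$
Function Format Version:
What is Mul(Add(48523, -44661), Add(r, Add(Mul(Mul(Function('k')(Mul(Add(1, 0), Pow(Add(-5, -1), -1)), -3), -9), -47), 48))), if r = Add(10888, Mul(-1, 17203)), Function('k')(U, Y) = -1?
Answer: -25836780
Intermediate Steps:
r = -6315 (r = Add(10888, -17203) = -6315)
Mul(Add(48523, -44661), Add(r, Add(Mul(Mul(Function('k')(Mul(Add(1, 0), Pow(Add(-5, -1), -1)), -3), -9), -47), 48))) = Mul(Add(48523, -44661), Add(-6315, Add(Mul(Mul(-1, -9), -47), 48))) = Mul(3862, Add(-6315, Add(Mul(9, -47), 48))) = Mul(3862, Add(-6315, Add(-423, 48))) = Mul(3862, Add(-6315, -375)) = Mul(3862, -6690) = -25836780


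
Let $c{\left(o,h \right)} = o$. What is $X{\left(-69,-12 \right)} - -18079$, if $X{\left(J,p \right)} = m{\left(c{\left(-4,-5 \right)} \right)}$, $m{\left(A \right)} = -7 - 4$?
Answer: $18068$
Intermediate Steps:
$m{\left(A \right)} = -11$ ($m{\left(A \right)} = -7 - 4 = -11$)
$X{\left(J,p \right)} = -11$
$X{\left(-69,-12 \right)} - -18079 = -11 - -18079 = -11 + 18079 = 18068$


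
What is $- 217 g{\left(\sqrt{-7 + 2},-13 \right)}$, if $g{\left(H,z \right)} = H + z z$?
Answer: $-36673 - 217 i \sqrt{5} \approx -36673.0 - 485.23 i$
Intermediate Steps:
$g{\left(H,z \right)} = H + z^{2}$
$- 217 g{\left(\sqrt{-7 + 2},-13 \right)} = - 217 \left(\sqrt{-7 + 2} + \left(-13\right)^{2}\right) = - 217 \left(\sqrt{-5} + 169\right) = - 217 \left(i \sqrt{5} + 169\right) = - 217 \left(169 + i \sqrt{5}\right) = -36673 - 217 i \sqrt{5}$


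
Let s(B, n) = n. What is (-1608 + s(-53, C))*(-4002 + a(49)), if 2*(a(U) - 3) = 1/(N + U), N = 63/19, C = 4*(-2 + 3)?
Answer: 3187947193/497 ≈ 6.4144e+6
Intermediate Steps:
C = 4 (C = 4*1 = 4)
N = 63/19 (N = 63*(1/19) = 63/19 ≈ 3.3158)
a(U) = 3 + 1/(2*(63/19 + U))
(-1608 + s(-53, C))*(-4002 + a(49)) = (-1608 + 4)*(-4002 + (397 + 114*49)/(2*(63 + 19*49))) = -1604*(-4002 + (397 + 5586)/(2*(63 + 931))) = -1604*(-4002 + (½)*5983/994) = -1604*(-4002 + (½)*(1/994)*5983) = -1604*(-4002 + 5983/1988) = -1604*(-7949993/1988) = 3187947193/497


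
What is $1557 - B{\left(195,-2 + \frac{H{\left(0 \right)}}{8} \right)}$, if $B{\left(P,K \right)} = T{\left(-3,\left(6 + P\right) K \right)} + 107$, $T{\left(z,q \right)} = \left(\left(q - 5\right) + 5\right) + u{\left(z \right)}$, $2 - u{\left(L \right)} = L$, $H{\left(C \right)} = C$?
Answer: $1847$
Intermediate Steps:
$u{\left(L \right)} = 2 - L$
$T{\left(z,q \right)} = 2 + q - z$ ($T{\left(z,q \right)} = \left(\left(q - 5\right) + 5\right) - \left(-2 + z\right) = \left(\left(-5 + q\right) + 5\right) - \left(-2 + z\right) = q - \left(-2 + z\right) = 2 + q - z$)
$B{\left(P,K \right)} = 112 + K \left(6 + P\right)$ ($B{\left(P,K \right)} = \left(2 + \left(6 + P\right) K - -3\right) + 107 = \left(2 + K \left(6 + P\right) + 3\right) + 107 = \left(5 + K \left(6 + P\right)\right) + 107 = 112 + K \left(6 + P\right)$)
$1557 - B{\left(195,-2 + \frac{H{\left(0 \right)}}{8} \right)} = 1557 - \left(112 + \left(-2 + \frac{1}{8} \cdot 0\right) \left(6 + 195\right)\right) = 1557 - \left(112 + \left(-2 + \frac{1}{8} \cdot 0\right) 201\right) = 1557 - \left(112 + \left(-2 + 0\right) 201\right) = 1557 - \left(112 - 402\right) = 1557 - -290 = 1557 + 290 = 1847$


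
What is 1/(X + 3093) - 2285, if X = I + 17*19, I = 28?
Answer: -7869539/3444 ≈ -2285.0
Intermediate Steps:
X = 351 (X = 28 + 17*19 = 28 + 323 = 351)
1/(X + 3093) - 2285 = 1/(351 + 3093) - 2285 = 1/3444 - 2285 = -7869539/3444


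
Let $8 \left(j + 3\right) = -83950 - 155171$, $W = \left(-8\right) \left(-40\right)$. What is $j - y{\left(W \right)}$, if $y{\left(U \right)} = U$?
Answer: $- \frac{241705}{8} \approx -30213.0$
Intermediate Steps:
$W = 320$
$j = - \frac{239145}{8}$ ($j = -3 + \frac{-83950 - 155171}{8} = -3 + \frac{1}{8} \left(-239121\right) = -3 - \frac{239121}{8} = - \frac{239145}{8} \approx -29893.0$)
$j - y{\left(W \right)} = - \frac{239145}{8} - 320 = - \frac{241705}{8}$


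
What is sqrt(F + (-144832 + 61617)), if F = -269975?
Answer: I*sqrt(353190) ≈ 594.3*I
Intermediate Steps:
sqrt(F + (-144832 + 61617)) = sqrt(-269975 + (-144832 + 61617)) = sqrt(-269975 - 83215) = sqrt(-353190) = I*sqrt(353190)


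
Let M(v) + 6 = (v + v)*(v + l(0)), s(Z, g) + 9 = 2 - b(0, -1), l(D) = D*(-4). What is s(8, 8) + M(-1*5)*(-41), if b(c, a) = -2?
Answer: -1809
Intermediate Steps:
l(D) = -4*D
s(Z, g) = -5 (s(Z, g) = -9 + (2 - 1*(-2)) = -9 + (2 + 2) = -9 + 4 = -5)
M(v) = -6 + 2*v² (M(v) = -6 + (v + v)*(v - 4*0) = -6 + (2*v)*(v + 0) = -6 + (2*v)*v = -6 + 2*v²)
s(8, 8) + M(-1*5)*(-41) = -5 + (-6 + 2*(-1*5)²)*(-41) = -5 + (-6 + 2*(-5)²)*(-41) = -5 + (-6 + 2*25)*(-41) = -5 + (-6 + 50)*(-41) = -5 + 44*(-41) = -5 - 1804 = -1809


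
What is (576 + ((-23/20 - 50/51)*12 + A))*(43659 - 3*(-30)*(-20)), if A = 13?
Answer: 2004711228/85 ≈ 2.3585e+7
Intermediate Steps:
(576 + ((-23/20 - 50/51)*12 + A))*(43659 - 3*(-30)*(-20)) = (576 + ((-23/20 - 50/51)*12 + 13))*(43659 - 3*(-30)*(-20)) = (576 + ((-23*1/20 - 50*1/51)*12 + 13))*(43659 + 90*(-20)) = (576 + ((-23/20 - 50/51)*12 + 13))*(43659 - 1800) = (576 + (-2173/1020*12 + 13))*41859 = (576 + (-2173/85 + 13))*41859 = (576 - 1068/85)*41859 = (47892/85)*41859 = 2004711228/85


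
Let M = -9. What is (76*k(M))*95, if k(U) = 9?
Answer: 64980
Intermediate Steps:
(76*k(M))*95 = (76*9)*95 = 684*95 = 64980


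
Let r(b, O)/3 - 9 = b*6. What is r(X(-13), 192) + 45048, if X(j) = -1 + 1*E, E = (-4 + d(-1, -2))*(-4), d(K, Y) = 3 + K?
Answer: 45201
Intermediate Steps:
E = 8 (E = (-4 + (3 - 1))*(-4) = (-4 + 2)*(-4) = -2*(-4) = 8)
X(j) = 7 (X(j) = -1 + 1*8 = -1 + 8 = 7)
r(b, O) = 27 + 18*b (r(b, O) = 27 + 3*(b*6) = 27 + 3*(6*b) = 27 + 18*b)
r(X(-13), 192) + 45048 = (27 + 18*7) + 45048 = (27 + 126) + 45048 = 153 + 45048 = 45201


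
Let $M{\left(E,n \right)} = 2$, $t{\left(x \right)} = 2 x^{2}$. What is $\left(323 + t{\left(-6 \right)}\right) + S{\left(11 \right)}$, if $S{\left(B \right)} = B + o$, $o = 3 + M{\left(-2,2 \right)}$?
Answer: $411$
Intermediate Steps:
$o = 5$ ($o = 3 + 2 = 5$)
$S{\left(B \right)} = 5 + B$ ($S{\left(B \right)} = B + 5 = 5 + B$)
$\left(323 + t{\left(-6 \right)}\right) + S{\left(11 \right)} = \left(323 + 2 \left(-6\right)^{2}\right) + \left(5 + 11\right) = \left(323 + 2 \cdot 36\right) + 16 = \left(323 + 72\right) + 16 = 395 + 16 = 411$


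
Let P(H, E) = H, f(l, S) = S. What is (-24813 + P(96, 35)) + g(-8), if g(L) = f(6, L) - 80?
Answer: -24805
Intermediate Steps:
g(L) = -80 + L (g(L) = L - 80 = -80 + L)
(-24813 + P(96, 35)) + g(-8) = (-24813 + 96) + (-80 - 8) = -24717 - 88 = -24805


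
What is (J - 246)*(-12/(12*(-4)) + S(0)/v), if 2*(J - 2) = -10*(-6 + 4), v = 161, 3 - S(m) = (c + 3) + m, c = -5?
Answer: -21177/322 ≈ -65.767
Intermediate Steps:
S(m) = 5 - m (S(m) = 3 - ((-5 + 3) + m) = 3 - (-2 + m) = 3 + (2 - m) = 5 - m)
J = 12 (J = 2 + (-10*(-6 + 4))/2 = 2 + (-10*(-2))/2 = 2 + (½)*20 = 2 + 10 = 12)
(J - 246)*(-12/(12*(-4)) + S(0)/v) = (12 - 246)*(-12/(12*(-4)) + (5 - 1*0)/161) = -234*(-12/(-48) + (5 + 0)*(1/161)) = -234*(-12*(-1/48) + 5*(1/161)) = -234*(¼ + 5/161) = -234*181/644 = -21177/322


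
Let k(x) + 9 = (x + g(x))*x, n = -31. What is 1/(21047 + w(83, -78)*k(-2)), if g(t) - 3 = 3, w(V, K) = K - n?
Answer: 1/21846 ≈ 4.5775e-5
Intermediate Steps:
w(V, K) = 31 + K (w(V, K) = K - 1*(-31) = K + 31 = 31 + K)
g(t) = 6 (g(t) = 3 + 3 = 6)
k(x) = -9 + x*(6 + x) (k(x) = -9 + (x + 6)*x = -9 + (6 + x)*x = -9 + x*(6 + x))
1/(21047 + w(83, -78)*k(-2)) = 1/(21047 + (31 - 78)*(-9 + (-2)² + 6*(-2))) = 1/(21047 - 47*(-9 + 4 - 12)) = 1/(21047 - 47*(-17)) = 1/(21047 + 799) = 1/21846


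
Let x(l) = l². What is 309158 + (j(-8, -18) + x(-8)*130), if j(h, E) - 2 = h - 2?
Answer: 317470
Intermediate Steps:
j(h, E) = h (j(h, E) = 2 + (h - 2) = 2 + (-2 + h) = h)
309158 + (j(-8, -18) + x(-8)*130) = 309158 + (-8 + (-8)²*130) = 309158 + (-8 + 64*130) = 309158 + (-8 + 8320) = 309158 + 8312 = 317470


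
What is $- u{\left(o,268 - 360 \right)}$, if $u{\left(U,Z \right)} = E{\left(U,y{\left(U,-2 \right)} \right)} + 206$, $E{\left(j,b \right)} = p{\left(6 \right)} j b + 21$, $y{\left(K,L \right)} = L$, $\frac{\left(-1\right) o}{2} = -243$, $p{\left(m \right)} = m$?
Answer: $5605$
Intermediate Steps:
$o = 486$ ($o = \left(-2\right) \left(-243\right) = 486$)
$E{\left(j,b \right)} = 21 + 6 b j$ ($E{\left(j,b \right)} = 6 j b + 21 = 6 b j + 21 = 21 + 6 b j$)
$u{\left(U,Z \right)} = 227 - 12 U$ ($u{\left(U,Z \right)} = \left(21 + 6 \left(-2\right) U\right) + 206 = \left(21 - 12 U\right) + 206 = 227 - 12 U$)
$- u{\left(o,268 - 360 \right)} = - (227 - 5832) = \left(-1\right) \left(-5605\right) = 5605$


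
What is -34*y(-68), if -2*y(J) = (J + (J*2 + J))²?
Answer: 1257728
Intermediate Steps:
y(J) = -8*J² (y(J) = -(J + (J*2 + J))²/2 = -(J + (2*J + J))²/2 = -(J + 3*J)²/2 = -16*J²/2 = -8*J²)
-34*y(-68) = -(-272)*(-68)² = -(-272)*4624 = -34*(-36992) = 1257728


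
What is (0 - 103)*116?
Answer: -11948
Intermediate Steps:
(0 - 103)*116 = -103*116 = -11948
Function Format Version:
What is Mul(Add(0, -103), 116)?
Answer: -11948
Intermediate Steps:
Mul(Add(0, -103), 116) = Mul(-103, 116) = -11948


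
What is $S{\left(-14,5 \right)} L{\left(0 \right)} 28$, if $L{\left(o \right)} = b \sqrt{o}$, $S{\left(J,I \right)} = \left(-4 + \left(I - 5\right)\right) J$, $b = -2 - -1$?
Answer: $0$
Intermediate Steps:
$b = -1$ ($b = -2 + 1 = -1$)
$S{\left(J,I \right)} = J \left(-9 + I\right)$ ($S{\left(J,I \right)} = \left(-4 + \left(I - 5\right)\right) J = \left(-4 + \left(-5 + I\right)\right) J = \left(-9 + I\right) J = J \left(-9 + I\right)$)
$L{\left(o \right)} = - \sqrt{o}$
$S{\left(-14,5 \right)} L{\left(0 \right)} 28 = - 14 \left(-9 + 5\right) \left(- \sqrt{0}\right) 28 = \left(-14\right) \left(-4\right) \left(\left(-1\right) 0\right) 28 = 56 \cdot 0 \cdot 28 = 0 \cdot 28 = 0$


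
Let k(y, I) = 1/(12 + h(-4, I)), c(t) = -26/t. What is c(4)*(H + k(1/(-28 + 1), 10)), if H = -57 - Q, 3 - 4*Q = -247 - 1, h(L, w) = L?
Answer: 12441/16 ≈ 777.56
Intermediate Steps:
Q = 251/4 (Q = ¾ - (-247 - 1)/4 = ¾ - ¼*(-248) = ¾ + 62 = 251/4 ≈ 62.750)
k(y, I) = ⅛ (k(y, I) = 1/(12 - 4) = 1/8 = ⅛)
H = -479/4 (H = -57 - 1*251/4 = -57 - 251/4 = -479/4 ≈ -119.75)
c(4)*(H + k(1/(-28 + 1), 10)) = (-26/4)*(-479/4 + ⅛) = -26*¼*(-957/8) = -13/2*(-957/8) = 12441/16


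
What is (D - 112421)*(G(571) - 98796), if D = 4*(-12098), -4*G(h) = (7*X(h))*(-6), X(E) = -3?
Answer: 31785493515/2 ≈ 1.5893e+10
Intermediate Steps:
G(h) = -63/2 (G(h) = -7*(-3)*(-6)/4 = -(-21)*(-6)/4 = -¼*126 = -63/2)
D = -48392
(D - 112421)*(G(571) - 98796) = (-48392 - 112421)*(-63/2 - 98796) = -160813*(-197655/2) = 31785493515/2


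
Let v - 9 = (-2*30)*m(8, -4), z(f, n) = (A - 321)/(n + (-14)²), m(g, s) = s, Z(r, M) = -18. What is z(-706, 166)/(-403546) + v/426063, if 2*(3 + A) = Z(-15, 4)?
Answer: 1106566919/1886086030972 ≈ 0.00058670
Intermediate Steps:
A = -12 (A = -3 + (½)*(-18) = -3 - 9 = -12)
z(f, n) = -333/(196 + n) (z(f, n) = (-12 - 321)/(n + (-14)²) = -333/(n + 196) = -333/(196 + n))
v = 249 (v = 9 - 2*30*(-4) = 9 - 60*(-4) = 9 + 240 = 249)
z(-706, 166)/(-403546) + v/426063 = -333/(196 + 166)/(-403546) + 249/426063 = -333/362*(-1/403546) + 249*(1/426063) = -333*1/362*(-1/403546) + 83/142021 = -333/362*(-1/403546) + 83/142021 = 333/146083652 + 83/142021 = 1106566919/1886086030972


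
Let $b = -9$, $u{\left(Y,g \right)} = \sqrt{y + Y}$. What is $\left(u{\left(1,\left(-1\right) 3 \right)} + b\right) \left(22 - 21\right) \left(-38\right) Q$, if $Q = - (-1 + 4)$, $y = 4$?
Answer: $-1026 + 114 \sqrt{5} \approx -771.09$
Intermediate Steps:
$u{\left(Y,g \right)} = \sqrt{4 + Y}$
$Q = -3$ ($Q = \left(-1\right) 3 = -3$)
$\left(u{\left(1,\left(-1\right) 3 \right)} + b\right) \left(22 - 21\right) \left(-38\right) Q = \left(\sqrt{4 + 1} - 9\right) \left(22 - 21\right) \left(-38\right) \left(-3\right) = \left(\sqrt{5} - 9\right) 1 \left(-38\right) \left(-3\right) = \left(-9 + \sqrt{5}\right) 1 \left(-38\right) \left(-3\right) = \left(-9 + \sqrt{5}\right) \left(-38\right) \left(-3\right) = \left(342 - 38 \sqrt{5}\right) \left(-3\right) = -1026 + 114 \sqrt{5}$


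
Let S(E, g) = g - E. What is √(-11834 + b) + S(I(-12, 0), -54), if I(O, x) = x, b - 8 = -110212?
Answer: -54 + I*√122038 ≈ -54.0 + 349.34*I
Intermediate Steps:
b = -110204 (b = 8 - 110212 = -110204)
√(-11834 + b) + S(I(-12, 0), -54) = √(-11834 - 110204) + (-54 - 1*0) = √(-122038) + (-54 + 0) = I*√122038 - 54 = -54 + I*√122038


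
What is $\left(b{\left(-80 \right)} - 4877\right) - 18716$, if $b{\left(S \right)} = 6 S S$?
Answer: $14807$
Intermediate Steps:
$b{\left(S \right)} = 6 S^{2}$
$\left(b{\left(-80 \right)} - 4877\right) - 18716 = \left(6 \left(-80\right)^{2} - 4877\right) - 18716 = \left(6 \cdot 6400 - 4877\right) - 18716 = \left(38400 - 4877\right) - 18716 = 33523 - 18716 = 14807$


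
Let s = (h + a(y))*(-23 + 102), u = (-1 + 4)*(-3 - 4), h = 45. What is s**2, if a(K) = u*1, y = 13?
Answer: 3594816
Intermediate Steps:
u = -21 (u = 3*(-7) = -21)
a(K) = -21 (a(K) = -21*1 = -21)
s = 1896 (s = (45 - 21)*(-23 + 102) = 24*79 = 1896)
s**2 = 1896**2 = 3594816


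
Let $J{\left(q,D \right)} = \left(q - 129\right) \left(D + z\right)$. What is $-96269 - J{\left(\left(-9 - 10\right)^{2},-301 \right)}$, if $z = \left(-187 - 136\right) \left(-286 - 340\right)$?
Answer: $-46936373$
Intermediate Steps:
$z = 202198$ ($z = \left(-323\right) \left(-626\right) = 202198$)
$J{\left(q,D \right)} = \left(-129 + q\right) \left(202198 + D\right)$ ($J{\left(q,D \right)} = \left(q - 129\right) \left(D + 202198\right) = \left(-129 + q\right) \left(202198 + D\right)$)
$-96269 - J{\left(\left(-9 - 10\right)^{2},-301 \right)} = -96269 - \left(-26083542 - -38829 + 202198 \left(-9 - 10\right)^{2} - 301 \left(-9 - 10\right)^{2}\right) = -96269 - \left(-26083542 + 38829 + 202198 \left(-19\right)^{2} - 301 \left(-19\right)^{2}\right) = -96269 - \left(-26083542 + 38829 + 202198 \cdot 361 - 108661\right) = -96269 - \left(-26083542 + 38829 + 72993478 - 108661\right) = -96269 - 46840104 = -46936373$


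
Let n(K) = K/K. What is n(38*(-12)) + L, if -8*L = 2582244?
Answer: -645559/2 ≈ -3.2278e+5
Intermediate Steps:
L = -645561/2 (L = -⅛*2582244 = -645561/2 ≈ -3.2278e+5)
n(K) = 1
n(38*(-12)) + L = 1 - 645561/2 = -645559/2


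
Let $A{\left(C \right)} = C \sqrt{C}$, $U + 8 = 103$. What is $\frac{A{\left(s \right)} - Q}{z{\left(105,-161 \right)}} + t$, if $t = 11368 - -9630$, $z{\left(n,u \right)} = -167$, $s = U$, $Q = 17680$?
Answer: $\frac{3524346}{167} - \frac{95 \sqrt{95}}{167} \approx 21098.0$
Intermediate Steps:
$U = 95$ ($U = -8 + 103 = 95$)
$s = 95$
$A{\left(C \right)} = C^{\frac{3}{2}}$
$t = 20998$ ($t = 11368 + 9630 = 20998$)
$\frac{A{\left(s \right)} - Q}{z{\left(105,-161 \right)}} + t = \frac{95^{\frac{3}{2}} - 17680}{-167} + 20998 = \left(95 \sqrt{95} - 17680\right) \left(- \frac{1}{167}\right) + 20998 = \left(-17680 + 95 \sqrt{95}\right) \left(- \frac{1}{167}\right) + 20998 = \left(\frac{17680}{167} - \frac{95 \sqrt{95}}{167}\right) + 20998 = \frac{3524346}{167} - \frac{95 \sqrt{95}}{167}$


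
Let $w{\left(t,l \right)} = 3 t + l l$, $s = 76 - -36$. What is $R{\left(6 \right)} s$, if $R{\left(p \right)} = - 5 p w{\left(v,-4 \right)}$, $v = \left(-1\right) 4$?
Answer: $-13440$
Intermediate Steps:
$s = 112$ ($s = 76 + 36 = 112$)
$v = -4$
$w{\left(t,l \right)} = l^{2} + 3 t$ ($w{\left(t,l \right)} = 3 t + l^{2} = l^{2} + 3 t$)
$R{\left(p \right)} = - 20 p$ ($R{\left(p \right)} = - 5 p \left(\left(-4\right)^{2} + 3 \left(-4\right)\right) = - 5 p \left(16 - 12\right) = - 5 p 4 = - 20 p$)
$R{\left(6 \right)} s = \left(-20\right) 6 \cdot 112 = \left(-120\right) 112 = -13440$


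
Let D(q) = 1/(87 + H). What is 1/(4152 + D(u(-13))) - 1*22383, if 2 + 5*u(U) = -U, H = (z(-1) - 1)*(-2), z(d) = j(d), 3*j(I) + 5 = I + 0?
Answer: -8642904378/386137 ≈ -22383.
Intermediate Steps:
j(I) = -5/3 + I/3 (j(I) = -5/3 + (I + 0)/3 = -5/3 + I/3)
z(d) = -5/3 + d/3
H = 6 (H = ((-5/3 + (⅓)*(-1)) - 1)*(-2) = ((-5/3 - ⅓) - 1)*(-2) = (-2 - 1)*(-2) = -3*(-2) = 6)
u(U) = -⅖ - U/5 (u(U) = -⅖ + (-U)/5 = -⅖ - U/5)
D(q) = 1/93 (D(q) = 1/(87 + 6) = 1/93)
1/(4152 + D(u(-13))) - 1*22383 = 1/(4152 + 1/93) - 1*22383 = 1/(386137/93) - 22383 = 93/386137 - 22383 = -8642904378/386137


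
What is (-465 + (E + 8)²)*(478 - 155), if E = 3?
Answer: -111112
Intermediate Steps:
(-465 + (E + 8)²)*(478 - 155) = (-465 + (3 + 8)²)*(478 - 155) = (-465 + 11²)*323 = (-465 + 121)*323 = -344*323 = -111112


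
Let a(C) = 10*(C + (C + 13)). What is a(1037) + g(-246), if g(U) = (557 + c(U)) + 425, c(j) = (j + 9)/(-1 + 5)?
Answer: 87171/4 ≈ 21793.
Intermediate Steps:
c(j) = 9/4 + j/4 (c(j) = (9 + j)/4 = (9 + j)*(¼) = 9/4 + j/4)
g(U) = 3937/4 + U/4 (g(U) = (557 + (9/4 + U/4)) + 425 = (2237/4 + U/4) + 425 = 3937/4 + U/4)
a(C) = 130 + 20*C (a(C) = 10*(C + (13 + C)) = 10*(13 + 2*C) = 130 + 20*C)
a(1037) + g(-246) = (130 + 20*1037) + (3937/4 + (¼)*(-246)) = (130 + 20740) + (3937/4 - 123/2) = 20870 + 3691/4 = 87171/4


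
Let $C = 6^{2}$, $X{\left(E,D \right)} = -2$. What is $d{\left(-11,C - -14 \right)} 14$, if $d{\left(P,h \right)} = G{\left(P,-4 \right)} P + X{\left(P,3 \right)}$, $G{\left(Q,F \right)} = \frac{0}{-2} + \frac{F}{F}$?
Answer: $-182$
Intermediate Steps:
$C = 36$
$G{\left(Q,F \right)} = 1$ ($G{\left(Q,F \right)} = 0 \left(- \frac{1}{2}\right) + 1 = 0 + 1 = 1$)
$d{\left(P,h \right)} = -2 + P$ ($d{\left(P,h \right)} = 1 P - 2 = P - 2 = -2 + P$)
$d{\left(-11,C - -14 \right)} 14 = \left(-2 - 11\right) 14 = \left(-13\right) 14 = -182$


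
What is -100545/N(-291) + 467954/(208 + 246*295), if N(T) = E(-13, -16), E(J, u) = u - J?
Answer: 1219811312/36389 ≈ 33521.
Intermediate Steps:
N(T) = -3 (N(T) = -16 - 1*(-13) = -16 + 13 = -3)
-100545/N(-291) + 467954/(208 + 246*295) = -100545/(-3) + 467954/(208 + 246*295) = -100545*(-⅓) + 467954/(208 + 72570) = 33515 + 467954/72778 = 33515 + 467954*(1/72778) = 33515 + 233977/36389 = 1219811312/36389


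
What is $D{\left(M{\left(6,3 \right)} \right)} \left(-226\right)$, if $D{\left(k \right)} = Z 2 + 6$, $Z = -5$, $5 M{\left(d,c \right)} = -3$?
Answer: $904$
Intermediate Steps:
$M{\left(d,c \right)} = - \frac{3}{5}$ ($M{\left(d,c \right)} = \frac{1}{5} \left(-3\right) = - \frac{3}{5}$)
$D{\left(k \right)} = -4$ ($D{\left(k \right)} = \left(-5\right) 2 + 6 = -10 + 6 = -4$)
$D{\left(M{\left(6,3 \right)} \right)} \left(-226\right) = \left(-4\right) \left(-226\right) = 904$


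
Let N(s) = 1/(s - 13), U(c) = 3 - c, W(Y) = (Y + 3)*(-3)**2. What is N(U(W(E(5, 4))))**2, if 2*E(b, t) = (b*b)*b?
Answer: 4/1437601 ≈ 2.7824e-6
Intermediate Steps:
E(b, t) = b**3/2 (E(b, t) = ((b*b)*b)/2 = (b**2*b)/2 = b**3/2)
W(Y) = 27 + 9*Y (W(Y) = (3 + Y)*9 = 27 + 9*Y)
N(s) = 1/(-13 + s)
N(U(W(E(5, 4))))**2 = (1/(-13 + (3 - (27 + 9*((1/2)*5**3)))))**2 = (1/(-13 + (3 - (27 + 9*((1/2)*125)))))**2 = (1/(-13 + (3 - (27 + 9*(125/2)))))**2 = (1/(-13 + (3 - (27 + 1125/2))))**2 = (1/(-13 + (3 - 1*1179/2)))**2 = (1/(-13 + (3 - 1179/2)))**2 = (1/(-13 - 1173/2))**2 = (1/(-1199/2))**2 = (-2/1199)**2 = 4/1437601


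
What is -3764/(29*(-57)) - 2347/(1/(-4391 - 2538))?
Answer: 26881689803/1653 ≈ 1.6262e+7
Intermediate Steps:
-3764/(29*(-57)) - 2347/(1/(-4391 - 2538)) = -3764/(-1653) - 2347/(1/(-6929)) = -3764*(-1/1653) - 2347/(-1/6929) = 3764/1653 - 2347*(-6929) = 3764/1653 + 16262363 = 26881689803/1653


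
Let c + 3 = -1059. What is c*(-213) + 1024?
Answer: 227230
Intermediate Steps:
c = -1062 (c = -3 - 1059 = -1062)
c*(-213) + 1024 = -1062*(-213) + 1024 = 226206 + 1024 = 227230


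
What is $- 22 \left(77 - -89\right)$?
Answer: $-3652$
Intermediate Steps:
$- 22 \left(77 - -89\right) = - 22 \left(77 + 89\right) = \left(-22\right) 166 = -3652$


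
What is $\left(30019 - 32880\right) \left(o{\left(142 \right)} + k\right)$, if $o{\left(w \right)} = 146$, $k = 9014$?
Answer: $-26206760$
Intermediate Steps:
$\left(30019 - 32880\right) \left(o{\left(142 \right)} + k\right) = \left(30019 - 32880\right) \left(146 + 9014\right) = \left(-2861\right) 9160 = -26206760$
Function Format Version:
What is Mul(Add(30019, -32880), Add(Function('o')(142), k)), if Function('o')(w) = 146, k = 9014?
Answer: -26206760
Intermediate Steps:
Mul(Add(30019, -32880), Add(Function('o')(142), k)) = Mul(Add(30019, -32880), Add(146, 9014)) = Mul(-2861, 9160) = -26206760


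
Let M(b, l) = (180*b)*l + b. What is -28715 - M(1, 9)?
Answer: -30336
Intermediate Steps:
M(b, l) = b + 180*b*l (M(b, l) = 180*b*l + b = b + 180*b*l)
-28715 - M(1, 9) = -28715 - (1 + 180*9) = -28715 - (1 + 1620) = -28715 - 1621 = -30336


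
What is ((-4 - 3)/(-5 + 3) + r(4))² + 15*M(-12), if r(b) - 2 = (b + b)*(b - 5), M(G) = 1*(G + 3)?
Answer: -515/4 ≈ -128.75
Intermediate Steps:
M(G) = 3 + G (M(G) = 1*(3 + G) = 3 + G)
r(b) = 2 + 2*b*(-5 + b) (r(b) = 2 + (b + b)*(b - 5) = 2 + (2*b)*(-5 + b) = 2 + 2*b*(-5 + b))
((-4 - 3)/(-5 + 3) + r(4))² + 15*M(-12) = ((-4 - 3)/(-5 + 3) + (2 - 10*4 + 2*4²))² + 15*(3 - 12) = (-7/(-2) + (2 - 40 + 2*16))² + 15*(-9) = (-7*(-½) + (2 - 40 + 32))² - 135 = (7/2 - 6)² - 135 = (-5/2)² - 135 = 25/4 - 135 = -515/4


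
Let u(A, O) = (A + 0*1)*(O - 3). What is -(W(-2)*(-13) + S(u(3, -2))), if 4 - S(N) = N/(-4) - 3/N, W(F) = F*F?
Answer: 1039/20 ≈ 51.950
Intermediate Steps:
W(F) = F**2
u(A, O) = A*(-3 + O) (u(A, O) = (A + 0)*(-3 + O) = A*(-3 + O))
S(N) = 4 + 3/N + N/4 (S(N) = 4 - (N/(-4) - 3/N) = 4 - (N*(-1/4) - 3/N) = 4 - (-N/4 - 3/N) = 4 - (-3/N - N/4) = 4 + (3/N + N/4) = 4 + 3/N + N/4)
-(W(-2)*(-13) + S(u(3, -2))) = -((-2)**2*(-13) + (4 + 3/((3*(-3 - 2))) + (3*(-3 - 2))/4)) = -(4*(-13) + (4 + 3/((3*(-5))) + (3*(-5))/4)) = -(-52 + (4 + 3/(-15) + (1/4)*(-15))) = -(-52 + (4 + 3*(-1/15) - 15/4)) = -(-52 + (4 - 1/5 - 15/4)) = -(-52 + 1/20) = -1*(-1039/20) = 1039/20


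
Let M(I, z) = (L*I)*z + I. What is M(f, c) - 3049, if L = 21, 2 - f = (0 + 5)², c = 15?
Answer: -10317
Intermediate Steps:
f = -23 (f = 2 - (0 + 5)² = 2 - 1*5² = 2 - 1*25 = 2 - 25 = -23)
M(I, z) = I + 21*I*z (M(I, z) = (21*I)*z + I = 21*I*z + I = I + 21*I*z)
M(f, c) - 3049 = -23*(1 + 21*15) - 3049 = -23*(1 + 315) - 3049 = -23*316 - 3049 = -7268 - 3049 = -10317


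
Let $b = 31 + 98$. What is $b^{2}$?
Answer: $16641$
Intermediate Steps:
$b = 129$
$b^{2} = 129^{2} = 16641$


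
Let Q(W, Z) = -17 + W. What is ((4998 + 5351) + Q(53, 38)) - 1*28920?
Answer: -18535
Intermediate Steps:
((4998 + 5351) + Q(53, 38)) - 1*28920 = ((4998 + 5351) + (-17 + 53)) - 1*28920 = (10349 + 36) - 28920 = 10385 - 28920 = -18535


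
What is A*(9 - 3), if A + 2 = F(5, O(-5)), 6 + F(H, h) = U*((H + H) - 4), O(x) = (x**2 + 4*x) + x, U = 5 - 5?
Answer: -48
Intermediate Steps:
U = 0
O(x) = x**2 + 5*x
F(H, h) = -6 (F(H, h) = -6 + 0*((H + H) - 4) = -6 + 0*(2*H - 4) = -6 + 0*(-4 + 2*H) = -6 + 0 = -6)
A = -8 (A = -2 - 6 = -8)
A*(9 - 3) = -8*(9 - 3) = -8*6 = -48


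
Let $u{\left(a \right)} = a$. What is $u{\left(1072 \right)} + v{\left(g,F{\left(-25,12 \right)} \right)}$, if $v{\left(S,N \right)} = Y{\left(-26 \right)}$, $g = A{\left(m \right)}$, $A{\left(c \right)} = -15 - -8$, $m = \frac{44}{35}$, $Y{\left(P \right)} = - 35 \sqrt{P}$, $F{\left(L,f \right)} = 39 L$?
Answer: $1072 - 35 i \sqrt{26} \approx 1072.0 - 178.47 i$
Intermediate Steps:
$m = \frac{44}{35}$ ($m = 44 \cdot \frac{1}{35} = \frac{44}{35} \approx 1.2571$)
$A{\left(c \right)} = -7$ ($A{\left(c \right)} = -15 + 8 = -7$)
$g = -7$
$v{\left(S,N \right)} = - 35 i \sqrt{26}$ ($v{\left(S,N \right)} = - 35 \sqrt{-26} = - 35 i \sqrt{26}$)
$u{\left(1072 \right)} + v{\left(g,F{\left(-25,12 \right)} \right)} = 1072 - 35 i \sqrt{26}$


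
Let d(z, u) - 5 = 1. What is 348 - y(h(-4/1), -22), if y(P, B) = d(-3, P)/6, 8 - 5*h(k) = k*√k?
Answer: 347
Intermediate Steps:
d(z, u) = 6 (d(z, u) = 5 + 1 = 6)
h(k) = 8/5 - k^(3/2)/5 (h(k) = 8/5 - k*√k/5 = 8/5 - k^(3/2)/5)
y(P, B) = 1 (y(P, B) = 6/6 = 6*(⅙) = 1)
348 - y(h(-4/1), -22) = 348 - 1*1 = 348 - 1 = 347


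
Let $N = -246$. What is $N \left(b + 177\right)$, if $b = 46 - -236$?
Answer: $-112914$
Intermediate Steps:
$b = 282$ ($b = 46 + 236 = 282$)
$N \left(b + 177\right) = - 246 \left(282 + 177\right) = \left(-246\right) 459 = -112914$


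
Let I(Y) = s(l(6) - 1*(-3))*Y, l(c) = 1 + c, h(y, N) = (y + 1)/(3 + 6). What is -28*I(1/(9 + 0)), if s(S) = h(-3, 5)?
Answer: 56/81 ≈ 0.69136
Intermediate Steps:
h(y, N) = ⅑ + y/9 (h(y, N) = (1 + y)/9 = (1 + y)*(⅑) = ⅑ + y/9)
s(S) = -2/9 (s(S) = ⅑ + (⅑)*(-3) = ⅑ - ⅓ = -2/9)
I(Y) = -2*Y/9
-28*I(1/(9 + 0)) = -(-56)/(9*(9 + 0)) = -(-56)/(9*9) = -28*(-2/81) = 56/81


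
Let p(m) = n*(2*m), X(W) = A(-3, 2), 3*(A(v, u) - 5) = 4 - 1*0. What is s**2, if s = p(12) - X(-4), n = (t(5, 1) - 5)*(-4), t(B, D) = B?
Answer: 361/9 ≈ 40.111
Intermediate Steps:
A(v, u) = 19/3 (A(v, u) = 5 + (4 - 1*0)/3 = 5 + (4 + 0)/3 = 5 + (1/3)*4 = 5 + 4/3 = 19/3)
X(W) = 19/3
n = 0 (n = (5 - 5)*(-4) = 0*(-4) = 0)
p(m) = 0 (p(m) = 0*(2*m) = 0)
s = -19/3 (s = 0 - 1*19/3 = 0 - 19/3 = -19/3 ≈ -6.3333)
s**2 = (-19/3)**2 = 361/9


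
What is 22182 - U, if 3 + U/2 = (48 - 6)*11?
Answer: 21264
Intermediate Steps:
U = 918 (U = -6 + 2*((48 - 6)*11) = -6 + 2*(42*11) = -6 + 2*462 = -6 + 924 = 918)
22182 - U = 22182 - 1*918 = 22182 - 918 = 21264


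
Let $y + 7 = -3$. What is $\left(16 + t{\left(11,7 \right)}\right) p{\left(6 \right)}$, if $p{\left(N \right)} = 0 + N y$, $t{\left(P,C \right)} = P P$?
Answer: $-8220$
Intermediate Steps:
$y = -10$ ($y = -7 - 3 = -10$)
$t{\left(P,C \right)} = P^{2}$
$p{\left(N \right)} = - 10 N$ ($p{\left(N \right)} = 0 + N \left(-10\right) = 0 - 10 N = - 10 N$)
$\left(16 + t{\left(11,7 \right)}\right) p{\left(6 \right)} = \left(16 + 11^{2}\right) \left(\left(-10\right) 6\right) = \left(16 + 121\right) \left(-60\right) = 137 \left(-60\right) = -8220$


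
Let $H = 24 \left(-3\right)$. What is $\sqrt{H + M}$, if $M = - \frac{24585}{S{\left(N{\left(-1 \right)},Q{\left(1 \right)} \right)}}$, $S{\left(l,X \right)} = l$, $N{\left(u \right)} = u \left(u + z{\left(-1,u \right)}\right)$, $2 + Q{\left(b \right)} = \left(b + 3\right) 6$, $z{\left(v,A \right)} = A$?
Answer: $\frac{i \sqrt{49458}}{2} \approx 111.2 i$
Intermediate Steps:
$Q{\left(b \right)} = 16 + 6 b$ ($Q{\left(b \right)} = -2 + \left(b + 3\right) 6 = -2 + \left(3 + b\right) 6 = -2 + \left(18 + 6 b\right) = 16 + 6 b$)
$N{\left(u \right)} = 2 u^{2}$ ($N{\left(u \right)} = u \left(u + u\right) = u 2 u = 2 u^{2}$)
$H = -72$
$M = - \frac{24585}{2}$ ($M = - \frac{24585}{2 \left(-1\right)^{2}} = - \frac{24585}{2 \cdot 1} = - \frac{24585}{2} \approx -12293.0$)
$\sqrt{H + M} = \sqrt{-72 - \frac{24585}{2}} = \sqrt{- \frac{24729}{2}} = \frac{i \sqrt{49458}}{2}$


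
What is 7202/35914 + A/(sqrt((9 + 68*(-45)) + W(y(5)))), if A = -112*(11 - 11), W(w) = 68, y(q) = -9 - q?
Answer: 3601/17957 ≈ 0.20053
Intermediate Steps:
A = 0 (A = -112*0 = 0)
7202/35914 + A/(sqrt((9 + 68*(-45)) + W(y(5)))) = 7202/35914 + 0/(sqrt((9 + 68*(-45)) + 68)) = 7202*(1/35914) + 0/(sqrt((9 - 3060) + 68)) = 3601/17957 + 0/(sqrt(-3051 + 68)) = 3601/17957 + 0/(sqrt(-2983)) = 3601/17957 + 0/((I*sqrt(2983))) = 3601/17957 + 0*(-I*sqrt(2983)/2983) = 3601/17957 + 0 = 3601/17957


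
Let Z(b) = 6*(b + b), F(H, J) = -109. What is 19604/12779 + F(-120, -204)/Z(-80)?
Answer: 1554827/943680 ≈ 1.6476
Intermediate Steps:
Z(b) = 12*b (Z(b) = 6*(2*b) = 12*b)
19604/12779 + F(-120, -204)/Z(-80) = 19604/12779 - 109/(12*(-80)) = 19604*(1/12779) - 109/(-960) = 1508/983 - 109*(-1/960) = 1508/983 + 109/960 = 1554827/943680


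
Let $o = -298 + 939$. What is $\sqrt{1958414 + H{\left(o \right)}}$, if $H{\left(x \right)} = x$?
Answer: $\sqrt{1959055} \approx 1399.7$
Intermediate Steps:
$o = 641$
$\sqrt{1958414 + H{\left(o \right)}} = \sqrt{1958414 + 641} = \sqrt{1959055}$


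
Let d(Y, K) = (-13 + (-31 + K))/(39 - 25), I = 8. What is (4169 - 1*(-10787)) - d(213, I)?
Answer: 104710/7 ≈ 14959.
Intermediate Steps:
d(Y, K) = -22/7 + K/14 (d(Y, K) = (-44 + K)/14 = (-44 + K)*(1/14) = -22/7 + K/14)
(4169 - 1*(-10787)) - d(213, I) = (4169 - 1*(-10787)) - (-22/7 + (1/14)*8) = (4169 + 10787) - (-22/7 + 4/7) = 14956 - 1*(-18/7) = 14956 + 18/7 = 104710/7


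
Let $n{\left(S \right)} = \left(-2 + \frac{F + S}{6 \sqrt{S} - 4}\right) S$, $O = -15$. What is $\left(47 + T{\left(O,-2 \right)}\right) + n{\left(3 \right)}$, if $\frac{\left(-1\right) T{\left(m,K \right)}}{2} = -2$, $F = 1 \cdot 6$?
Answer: $\frac{1062}{23} + \frac{81 \sqrt{3}}{46} \approx 49.224$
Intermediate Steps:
$F = 6$
$T{\left(m,K \right)} = 4$ ($T{\left(m,K \right)} = \left(-2\right) \left(-2\right) = 4$)
$n{\left(S \right)} = S \left(-2 + \frac{6 + S}{-4 + 6 \sqrt{S}}\right)$ ($n{\left(S \right)} = \left(-2 + \frac{6 + S}{6 \sqrt{S} - 4}\right) S = \left(-2 + \frac{6 + S}{-4 + 6 \sqrt{S}}\right) S = S \left(-2 + \frac{6 + S}{-4 + 6 \sqrt{S}}\right)$)
$\left(47 + T{\left(O,-2 \right)}\right) + n{\left(3 \right)} = \left(47 + 4\right) + \frac{3^{2} - 12 \cdot 3^{\frac{3}{2}} + 14 \cdot 3}{2 \left(-2 + 3 \sqrt{3}\right)} = 51 + \frac{9 - 12 \cdot 3 \sqrt{3} + 42}{2 \left(-2 + 3 \sqrt{3}\right)} = 51 + \frac{9 - 36 \sqrt{3} + 42}{2 \left(-2 + 3 \sqrt{3}\right)} = 51 + \frac{51 - 36 \sqrt{3}}{2 \left(-2 + 3 \sqrt{3}\right)}$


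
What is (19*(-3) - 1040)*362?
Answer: -397114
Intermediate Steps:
(19*(-3) - 1040)*362 = (-57 - 1040)*362 = -1097*362 = -397114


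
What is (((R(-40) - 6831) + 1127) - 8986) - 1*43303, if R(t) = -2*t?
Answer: -57913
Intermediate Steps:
(((R(-40) - 6831) + 1127) - 8986) - 1*43303 = (((-2*(-40) - 6831) + 1127) - 8986) - 1*43303 = (((80 - 6831) + 1127) - 8986) - 43303 = ((-6751 + 1127) - 8986) - 43303 = (-5624 - 8986) - 43303 = -14610 - 43303 = -57913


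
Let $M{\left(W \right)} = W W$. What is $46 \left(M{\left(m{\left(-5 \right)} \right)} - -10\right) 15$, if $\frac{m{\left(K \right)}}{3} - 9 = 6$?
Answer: $1404150$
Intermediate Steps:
$m{\left(K \right)} = 45$ ($m{\left(K \right)} = 27 + 3 \cdot 6 = 27 + 18 = 45$)
$M{\left(W \right)} = W^{2}$
$46 \left(M{\left(m{\left(-5 \right)} \right)} - -10\right) 15 = 46 \left(45^{2} - -10\right) 15 = 46 \left(2025 + 10\right) 15 = 46 \cdot 2035 \cdot 15 = 93610 \cdot 15 = 1404150$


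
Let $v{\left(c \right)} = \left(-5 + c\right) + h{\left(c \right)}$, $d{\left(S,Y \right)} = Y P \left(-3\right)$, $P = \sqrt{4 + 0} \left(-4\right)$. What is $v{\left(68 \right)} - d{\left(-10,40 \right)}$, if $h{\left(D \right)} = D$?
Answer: $-829$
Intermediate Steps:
$P = -8$ ($P = \sqrt{4} \left(-4\right) = 2 \left(-4\right) = -8$)
$d{\left(S,Y \right)} = 24 Y$ ($d{\left(S,Y \right)} = Y \left(-8\right) \left(-3\right) = - 8 Y \left(-3\right) = 24 Y$)
$v{\left(c \right)} = -5 + 2 c$ ($v{\left(c \right)} = \left(-5 + c\right) + c = -5 + 2 c$)
$v{\left(68 \right)} - d{\left(-10,40 \right)} = \left(-5 + 2 \cdot 68\right) - 24 \cdot 40 = \left(-5 + 136\right) - 960 = 131 - 960 = -829$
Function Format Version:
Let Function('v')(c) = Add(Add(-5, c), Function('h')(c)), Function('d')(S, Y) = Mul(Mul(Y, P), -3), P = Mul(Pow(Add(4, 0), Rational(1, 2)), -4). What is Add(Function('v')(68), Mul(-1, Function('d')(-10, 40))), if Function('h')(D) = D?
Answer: -829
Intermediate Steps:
P = -8 (P = Mul(Pow(4, Rational(1, 2)), -4) = Mul(2, -4) = -8)
Function('d')(S, Y) = Mul(24, Y) (Function('d')(S, Y) = Mul(Mul(Y, -8), -3) = Mul(Mul(-8, Y), -3) = Mul(24, Y))
Function('v')(c) = Add(-5, Mul(2, c)) (Function('v')(c) = Add(Add(-5, c), c) = Add(-5, Mul(2, c)))
Add(Function('v')(68), Mul(-1, Function('d')(-10, 40))) = Add(Add(-5, Mul(2, 68)), Mul(-1, Mul(24, 40))) = Add(Add(-5, 136), Mul(-1, 960)) = Add(131, -960) = -829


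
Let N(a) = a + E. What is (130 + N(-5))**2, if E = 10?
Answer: 18225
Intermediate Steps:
N(a) = 10 + a (N(a) = a + 10 = 10 + a)
(130 + N(-5))**2 = (130 + (10 - 5))**2 = (130 + 5)**2 = 135**2 = 18225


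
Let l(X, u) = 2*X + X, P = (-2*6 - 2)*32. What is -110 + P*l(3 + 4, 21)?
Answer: -9518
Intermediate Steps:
P = -448 (P = (-12 - 2)*32 = -14*32 = -448)
l(X, u) = 3*X
-110 + P*l(3 + 4, 21) = -110 - 1344*(3 + 4) = -110 - 1344*7 = -110 - 448*21 = -110 - 9408 = -9518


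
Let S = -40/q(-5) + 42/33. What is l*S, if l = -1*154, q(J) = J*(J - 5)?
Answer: -364/5 ≈ -72.800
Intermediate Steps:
q(J) = J*(-5 + J)
l = -154
S = 26/55 (S = -40*(-1/(5*(-5 - 5))) + 42/33 = -40/((-5*(-10))) + 42*(1/33) = -40/50 + 14/11 = -40*1/50 + 14/11 = -⅘ + 14/11 = 26/55 ≈ 0.47273)
l*S = -154*26/55 = -364/5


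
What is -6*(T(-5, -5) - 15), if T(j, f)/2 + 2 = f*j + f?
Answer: -126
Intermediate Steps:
T(j, f) = -4 + 2*f + 2*f*j (T(j, f) = -4 + 2*(f*j + f) = -4 + 2*(f + f*j) = -4 + (2*f + 2*f*j) = -4 + 2*f + 2*f*j)
-6*(T(-5, -5) - 15) = -6*((-4 + 2*(-5) + 2*(-5)*(-5)) - 15) = -6*((-4 - 10 + 50) - 15) = -6*(36 - 15) = -6*21 = -126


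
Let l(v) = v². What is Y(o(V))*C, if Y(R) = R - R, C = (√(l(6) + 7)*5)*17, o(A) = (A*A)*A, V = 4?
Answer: 0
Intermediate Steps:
o(A) = A³ (o(A) = A²*A = A³)
C = 85*√43 (C = (√(6² + 7)*5)*17 = (√(36 + 7)*5)*17 = (√43*5)*17 = (5*√43)*17 = 85*√43 ≈ 557.38)
Y(R) = 0
Y(o(V))*C = 0*(85*√43) = 0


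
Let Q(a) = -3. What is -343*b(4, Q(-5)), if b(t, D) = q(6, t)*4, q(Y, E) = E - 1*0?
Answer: -5488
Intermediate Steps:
q(Y, E) = E (q(Y, E) = E + 0 = E)
b(t, D) = 4*t (b(t, D) = t*4 = 4*t)
-343*b(4, Q(-5)) = -1372*4 = -343*16 = -5488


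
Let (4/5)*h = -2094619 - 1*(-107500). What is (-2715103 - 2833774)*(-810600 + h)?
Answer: 73123073361615/4 ≈ 1.8281e+13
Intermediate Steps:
h = -9935595/4 (h = 5*(-2094619 - 1*(-107500))/4 = 5*(-2094619 + 107500)/4 = (5/4)*(-1987119) = -9935595/4 ≈ -2.4839e+6)
(-2715103 - 2833774)*(-810600 + h) = (-2715103 - 2833774)*(-810600 - 9935595/4) = -5548877*(-13177995/4) = 73123073361615/4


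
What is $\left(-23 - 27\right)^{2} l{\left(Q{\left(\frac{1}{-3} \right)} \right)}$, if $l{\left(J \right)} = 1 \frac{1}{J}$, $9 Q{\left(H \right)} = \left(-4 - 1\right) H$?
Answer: $13500$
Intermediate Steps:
$Q{\left(H \right)} = - \frac{5 H}{9}$ ($Q{\left(H \right)} = \frac{\left(-4 - 1\right) H}{9} = \frac{\left(-5\right) H}{9} = - \frac{5 H}{9}$)
$l{\left(J \right)} = \frac{1}{J}$
$\left(-23 - 27\right)^{2} l{\left(Q{\left(\frac{1}{-3} \right)} \right)} = \frac{\left(-23 - 27\right)^{2}}{\left(- \frac{5}{9}\right) \frac{1}{-3}} = \frac{\left(-50\right)^{2}}{\left(- \frac{5}{9}\right) \left(- \frac{1}{3}\right)} = \frac{2500}{\frac{5}{27}} = 2500 \cdot \frac{27}{5} = 13500$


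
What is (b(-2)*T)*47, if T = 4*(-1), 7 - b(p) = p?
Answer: -1692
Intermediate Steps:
b(p) = 7 - p
T = -4
(b(-2)*T)*47 = ((7 - 1*(-2))*(-4))*47 = ((7 + 2)*(-4))*47 = (9*(-4))*47 = -36*47 = -1692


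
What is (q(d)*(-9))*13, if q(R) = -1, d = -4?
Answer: 117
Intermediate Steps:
(q(d)*(-9))*13 = -1*(-9)*13 = 9*13 = 117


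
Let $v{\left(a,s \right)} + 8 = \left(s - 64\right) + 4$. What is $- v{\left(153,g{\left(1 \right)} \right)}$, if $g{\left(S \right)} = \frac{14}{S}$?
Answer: $54$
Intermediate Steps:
$v{\left(a,s \right)} = -68 + s$ ($v{\left(a,s \right)} = -8 + \left(\left(s - 64\right) + 4\right) = -8 + \left(\left(-64 + s\right) + 4\right) = -8 + \left(-60 + s\right) = -68 + s$)
$- v{\left(153,g{\left(1 \right)} \right)} = - (-68 + \frac{14}{1}) = - (-68 + 14 \cdot 1) = - (-68 + 14) = \left(-1\right) \left(-54\right) = 54$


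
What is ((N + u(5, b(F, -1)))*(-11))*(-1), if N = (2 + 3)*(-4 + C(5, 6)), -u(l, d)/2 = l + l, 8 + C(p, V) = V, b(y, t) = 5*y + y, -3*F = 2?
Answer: -550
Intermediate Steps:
F = -⅔ (F = -⅓*2 = -⅔ ≈ -0.66667)
b(y, t) = 6*y
C(p, V) = -8 + V
u(l, d) = -4*l (u(l, d) = -2*(l + l) = -4*l)
N = -30 (N = (2 + 3)*(-4 + (-8 + 6)) = 5*(-4 - 2) = 5*(-6) = -30)
((N + u(5, b(F, -1)))*(-11))*(-1) = ((-30 - 4*5)*(-11))*(-1) = ((-30 - 20)*(-11))*(-1) = -50*(-11)*(-1) = 550*(-1) = -550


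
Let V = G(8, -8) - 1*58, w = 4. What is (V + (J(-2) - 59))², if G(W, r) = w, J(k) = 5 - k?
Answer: 11236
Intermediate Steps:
G(W, r) = 4
V = -54 (V = 4 - 1*58 = 4 - 58 = -54)
(V + (J(-2) - 59))² = (-54 + ((5 - 1*(-2)) - 59))² = (-54 + ((5 + 2) - 59))² = (-54 + (7 - 59))² = (-54 - 52)² = (-106)² = 11236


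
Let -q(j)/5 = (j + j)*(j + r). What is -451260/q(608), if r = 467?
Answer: 22563/326800 ≈ 0.069042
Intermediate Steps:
q(j) = -10*j*(467 + j) (q(j) = -5*(j + j)*(j + 467) = -5*2*j*(467 + j) = -10*j*(467 + j))
-451260/q(608) = -451260*(-1/(6080*(467 + 608))) = -451260/((-10*608*1075)) = -451260/(-6536000) = -451260*(-1/6536000) = 22563/326800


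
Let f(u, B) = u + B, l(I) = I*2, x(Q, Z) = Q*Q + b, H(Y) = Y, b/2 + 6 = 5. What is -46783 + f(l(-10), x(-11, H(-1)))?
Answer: -46684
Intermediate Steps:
b = -2 (b = -12 + 2*5 = -12 + 10 = -2)
x(Q, Z) = -2 + Q² (x(Q, Z) = Q*Q - 2 = Q² - 2 = -2 + Q²)
l(I) = 2*I
f(u, B) = B + u
-46783 + f(l(-10), x(-11, H(-1))) = -46783 + ((-2 + (-11)²) + 2*(-10)) = -46783 + ((-2 + 121) - 20) = -46783 + (119 - 20) = -46783 + 99 = -46684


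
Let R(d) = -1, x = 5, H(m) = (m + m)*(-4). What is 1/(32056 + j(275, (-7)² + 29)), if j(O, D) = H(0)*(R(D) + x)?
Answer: 1/32056 ≈ 3.1195e-5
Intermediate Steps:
H(m) = -8*m (H(m) = (2*m)*(-4) = -8*m)
j(O, D) = 0 (j(O, D) = (-8*0)*(-1 + 5) = 0*4 = 0)
1/(32056 + j(275, (-7)² + 29)) = 1/(32056 + 0) = 1/32056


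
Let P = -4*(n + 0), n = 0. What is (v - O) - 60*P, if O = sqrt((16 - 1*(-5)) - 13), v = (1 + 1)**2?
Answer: 4 - 2*sqrt(2) ≈ 1.1716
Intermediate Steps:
v = 4 (v = 2**2 = 4)
P = 0 (P = -4*(0 + 0) = -4*0 = 0)
O = 2*sqrt(2) (O = sqrt((16 + 5) - 13) = sqrt(21 - 13) = sqrt(8) = 2*sqrt(2) ≈ 2.8284)
(v - O) - 60*P = (4 - 2*sqrt(2)) - 60*0 = (4 - 2*sqrt(2)) + 0 = 4 - 2*sqrt(2)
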